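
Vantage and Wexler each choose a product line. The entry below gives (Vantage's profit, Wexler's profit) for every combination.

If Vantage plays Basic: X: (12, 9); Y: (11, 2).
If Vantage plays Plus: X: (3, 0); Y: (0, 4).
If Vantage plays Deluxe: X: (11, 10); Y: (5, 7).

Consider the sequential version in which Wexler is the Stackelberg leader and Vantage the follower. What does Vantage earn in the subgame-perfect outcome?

Backward induction with Wexler moving first.
- X: BR = Basic, leader payoff 9.
- Y: BR = Basic, leader payoff 2.
Maximizing over 9, 2, Wexler chooses X. Subgame-perfect outcome: (Basic, X) with payoffs (12, 9).

12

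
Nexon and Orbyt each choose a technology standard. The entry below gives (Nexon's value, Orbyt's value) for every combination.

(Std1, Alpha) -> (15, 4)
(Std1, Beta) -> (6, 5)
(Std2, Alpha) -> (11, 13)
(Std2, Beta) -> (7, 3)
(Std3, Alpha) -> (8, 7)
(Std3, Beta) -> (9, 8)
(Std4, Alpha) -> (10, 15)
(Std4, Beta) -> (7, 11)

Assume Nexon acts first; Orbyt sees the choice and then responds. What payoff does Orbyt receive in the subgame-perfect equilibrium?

Backward induction with Nexon moving first.
- Std1: Orbyt compares 4, 5 and picks Beta; Nexon would get 6.
- Std2: Orbyt compares 13, 3 and picks Alpha; Nexon would get 11.
- Std3: Orbyt compares 7, 8 and picks Beta; Nexon would get 9.
- Std4: Orbyt compares 15, 11 and picks Alpha; Nexon would get 10.
Among 6, 11, 9, 10, the best is 11 at Std2. Subgame-perfect outcome: (Std2, Alpha) with payoffs (11, 13).

13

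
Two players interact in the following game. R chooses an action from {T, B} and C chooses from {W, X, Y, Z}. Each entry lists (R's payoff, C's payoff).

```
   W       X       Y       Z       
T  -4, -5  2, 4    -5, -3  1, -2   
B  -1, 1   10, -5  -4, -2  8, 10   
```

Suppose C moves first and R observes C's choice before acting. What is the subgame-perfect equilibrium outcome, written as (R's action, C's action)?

R best-responds to each possible C move:
- W → R plays B (best of -4, -1); C gets 1.
- X → R plays B (best of 2, 10); C gets -5.
- Y → R plays B (best of -5, -4); C gets -2.
- Z → R plays B (best of 1, 8); C gets 10.
C's induced payoffs are 1, -5, -2, 10, so C commits to Z. Subgame-perfect outcome: (B, Z) with payoffs (8, 10).

(B, Z)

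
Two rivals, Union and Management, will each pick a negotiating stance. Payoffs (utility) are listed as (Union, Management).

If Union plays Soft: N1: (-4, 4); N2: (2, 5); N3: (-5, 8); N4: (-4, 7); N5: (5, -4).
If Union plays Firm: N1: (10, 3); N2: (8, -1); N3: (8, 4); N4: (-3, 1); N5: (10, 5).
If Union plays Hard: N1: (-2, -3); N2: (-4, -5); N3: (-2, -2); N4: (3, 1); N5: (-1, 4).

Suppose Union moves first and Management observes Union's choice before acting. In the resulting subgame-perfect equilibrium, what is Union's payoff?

Solve by backward induction (Union leads).
- Soft → Management plays N3 (best of 4, 5, 8, 7, -4); Union gets -5.
- Firm → Management plays N5 (best of 3, -1, 4, 1, 5); Union gets 10.
- Hard → Management plays N5 (best of -3, -5, -2, 1, 4); Union gets -1.
Maximizing over -5, 10, -1, Union chooses Firm. Subgame-perfect outcome: (Firm, N5) with payoffs (10, 5).

10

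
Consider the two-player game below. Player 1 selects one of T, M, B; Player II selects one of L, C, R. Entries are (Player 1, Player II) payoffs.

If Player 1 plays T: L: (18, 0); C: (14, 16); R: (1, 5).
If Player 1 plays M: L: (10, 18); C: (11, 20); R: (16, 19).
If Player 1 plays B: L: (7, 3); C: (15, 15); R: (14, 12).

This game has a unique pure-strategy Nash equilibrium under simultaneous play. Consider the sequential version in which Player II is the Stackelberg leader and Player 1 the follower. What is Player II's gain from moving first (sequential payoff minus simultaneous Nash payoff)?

4

Work backward from Player 1's decision.
- L: BR = T, leader payoff 0.
- C: BR = B, leader payoff 15.
- R: BR = M, leader payoff 19.
Maximizing over 0, 15, 19, Player II chooses R. Subgame-perfect outcome: (M, R) with payoffs (16, 19).
Under simultaneous play:
Player 1's best replies: L→T; C→B; R→M.
Player II's best replies: T→C; M→C; B→C.
The unique mutual best reply is (B, C), giving (15, 15).
Player II's commitment gain: 19 − 15 = 4.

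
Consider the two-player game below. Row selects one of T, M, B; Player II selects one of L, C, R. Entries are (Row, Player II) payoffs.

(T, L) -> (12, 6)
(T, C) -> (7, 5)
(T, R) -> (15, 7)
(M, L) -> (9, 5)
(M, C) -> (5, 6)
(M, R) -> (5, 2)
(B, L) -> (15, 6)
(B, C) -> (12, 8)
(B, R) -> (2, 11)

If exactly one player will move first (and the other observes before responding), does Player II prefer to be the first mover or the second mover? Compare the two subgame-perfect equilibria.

If Row leads: Player II's best replies are T→R, M→C, B→R; Row's induced payoffs 15, 5, 2; outcome (T, R), payoffs (15, 7).
If Player II leads: Row's best replies are L→B, C→B, R→T; Player II's induced payoffs 6, 8, 7; outcome (B, C), payoffs (12, 8).
Player II gets 8 moving first and 7 moving second, so Player II prefers to move first.

first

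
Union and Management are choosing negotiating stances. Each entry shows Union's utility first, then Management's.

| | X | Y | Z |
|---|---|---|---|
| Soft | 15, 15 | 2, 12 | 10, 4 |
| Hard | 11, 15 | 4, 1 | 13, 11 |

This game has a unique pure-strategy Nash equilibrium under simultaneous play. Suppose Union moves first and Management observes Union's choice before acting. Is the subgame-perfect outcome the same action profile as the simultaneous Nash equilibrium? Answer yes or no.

yes

Solve by backward induction (Union leads).
- Soft: Management compares 15, 12, 4 and picks X; Union would get 15.
- Hard: Management compares 15, 1, 11 and picks X; Union would get 11.
Maximizing over 15, 11, Union chooses Soft. Subgame-perfect outcome: (Soft, X) with payoffs (15, 15).
Under simultaneous play:
Union's best replies: X→Soft; Y→Hard; Z→Hard.
Management's best replies: Soft→X; Hard→X.
The unique mutual best reply is (Soft, X), giving (15, 15).
Sequential outcome (Soft, X) coincides with the Nash profile (Soft, X).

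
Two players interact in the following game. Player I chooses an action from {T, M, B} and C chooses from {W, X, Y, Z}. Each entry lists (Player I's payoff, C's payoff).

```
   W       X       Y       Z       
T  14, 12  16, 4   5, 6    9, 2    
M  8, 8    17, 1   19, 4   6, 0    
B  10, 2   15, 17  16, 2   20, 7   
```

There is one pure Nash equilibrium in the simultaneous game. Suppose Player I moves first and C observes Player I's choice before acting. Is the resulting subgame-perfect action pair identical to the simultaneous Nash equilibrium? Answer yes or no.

no

Backward induction with Player I moving first.
- T: C compares 12, 4, 6, 2 and picks W; Player I would get 14.
- M: C compares 8, 1, 4, 0 and picks W; Player I would get 8.
- B: C compares 2, 17, 2, 7 and picks X; Player I would get 15.
Player I's induced payoffs are 14, 8, 15, so Player I commits to B. Subgame-perfect outcome: (B, X) with payoffs (15, 17).
For the simultaneous game, intersect best replies.
Player I's best replies: W→T; X→M; Y→M; Z→B.
C's best replies: T→W; M→W; B→X.
The unique mutual best reply is (T, W), giving (14, 12).
Sequential outcome (B, X) differs from the Nash profile (T, W).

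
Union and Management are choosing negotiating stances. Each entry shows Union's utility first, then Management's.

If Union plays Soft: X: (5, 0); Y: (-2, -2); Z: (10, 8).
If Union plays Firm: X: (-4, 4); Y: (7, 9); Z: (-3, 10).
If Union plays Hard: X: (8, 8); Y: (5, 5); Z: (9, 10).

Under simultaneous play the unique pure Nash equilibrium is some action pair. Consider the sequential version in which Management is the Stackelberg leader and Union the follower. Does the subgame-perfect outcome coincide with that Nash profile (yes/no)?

Solve by backward induction (Management leads).
- X → Union plays Hard (best of 5, -4, 8); Management gets 8.
- Y → Union plays Firm (best of -2, 7, 5); Management gets 9.
- Z → Union plays Soft (best of 10, -3, 9); Management gets 8.
Management's induced payoffs are 8, 9, 8, so Management commits to Y. Subgame-perfect outcome: (Firm, Y) with payoffs (7, 9).
For the simultaneous game, intersect best replies.
Union's best replies: X→Hard; Y→Firm; Z→Soft.
Management's best replies: Soft→Z; Firm→Z; Hard→Z.
Only (Soft, Z) has each player best-responding; Nash payoffs (10, 8).
Sequential outcome (Firm, Y) differs from the Nash profile (Soft, Z).

no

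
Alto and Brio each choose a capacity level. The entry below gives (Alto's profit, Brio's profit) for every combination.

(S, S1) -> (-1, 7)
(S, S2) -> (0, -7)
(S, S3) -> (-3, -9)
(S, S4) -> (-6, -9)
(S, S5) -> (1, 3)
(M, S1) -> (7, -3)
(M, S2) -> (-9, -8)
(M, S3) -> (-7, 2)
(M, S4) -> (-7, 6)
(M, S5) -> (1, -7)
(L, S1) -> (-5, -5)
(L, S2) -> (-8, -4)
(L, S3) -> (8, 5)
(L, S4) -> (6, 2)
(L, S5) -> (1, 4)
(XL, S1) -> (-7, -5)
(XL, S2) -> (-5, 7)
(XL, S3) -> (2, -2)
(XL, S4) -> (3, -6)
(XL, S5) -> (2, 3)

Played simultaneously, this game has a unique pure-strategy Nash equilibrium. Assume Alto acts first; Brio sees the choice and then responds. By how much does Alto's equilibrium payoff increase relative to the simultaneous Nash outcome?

Solve by backward induction (Alto leads).
- S: Brio compares 7, -7, -9, -9, 3 and picks S1; Alto would get -1.
- M: Brio compares -3, -8, 2, 6, -7 and picks S4; Alto would get -7.
- L: Brio compares -5, -4, 5, 2, 4 and picks S3; Alto would get 8.
- XL: Brio compares -5, 7, -2, -6, 3 and picks S2; Alto would get -5.
Among -1, -7, 8, -5, the best is 8 at L. Subgame-perfect outcome: (L, S3) with payoffs (8, 5).
Now find the simultaneous Nash equilibrium.
Alto's best replies: S1→M; S2→S; S3→L; S4→L; S5→XL.
Brio's best replies: S→S1; M→S4; L→S3; XL→S2.
The unique mutual best reply is (L, S3), giving (8, 5).
Alto's commitment gain: 8 − 8 = 0.

0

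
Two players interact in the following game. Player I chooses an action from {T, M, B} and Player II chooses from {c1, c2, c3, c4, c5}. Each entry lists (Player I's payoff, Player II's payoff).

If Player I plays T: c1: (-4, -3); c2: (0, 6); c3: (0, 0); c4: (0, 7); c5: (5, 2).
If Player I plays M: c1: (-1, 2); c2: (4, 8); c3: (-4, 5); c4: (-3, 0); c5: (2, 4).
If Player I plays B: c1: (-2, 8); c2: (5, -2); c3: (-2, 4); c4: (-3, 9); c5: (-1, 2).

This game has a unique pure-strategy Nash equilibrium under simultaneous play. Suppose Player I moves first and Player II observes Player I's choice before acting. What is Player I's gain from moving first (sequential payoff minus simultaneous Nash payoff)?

4

Backward induction with Player I moving first.
- T: Player II compares -3, 6, 0, 7, 2 and picks c4; Player I would get 0.
- M: Player II compares 2, 8, 5, 0, 4 and picks c2; Player I would get 4.
- B: Player II compares 8, -2, 4, 9, 2 and picks c4; Player I would get -3.
Player I's induced payoffs are 0, 4, -3, so Player I commits to M. Subgame-perfect outcome: (M, c2) with payoffs (4, 8).
For the simultaneous game, intersect best replies.
Player I's best replies: c1→M; c2→B; c3→T; c4→T; c5→T.
Player II's best replies: T→c4; M→c2; B→c4.
Only (T, c4) has each player best-responding; Nash payoffs (0, 7).
Player I's commitment gain: 4 − 0 = 4.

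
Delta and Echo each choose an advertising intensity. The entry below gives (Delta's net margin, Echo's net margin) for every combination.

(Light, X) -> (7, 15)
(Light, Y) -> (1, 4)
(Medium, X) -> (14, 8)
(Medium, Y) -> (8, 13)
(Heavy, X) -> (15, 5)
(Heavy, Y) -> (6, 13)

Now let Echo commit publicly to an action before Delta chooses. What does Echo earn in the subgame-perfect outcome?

13

Backward induction with Echo moving first.
- X → Delta plays Heavy (best of 7, 14, 15); Echo gets 5.
- Y → Delta plays Medium (best of 1, 8, 6); Echo gets 13.
Among 5, 13, the best is 13 at Y. Subgame-perfect outcome: (Medium, Y) with payoffs (8, 13).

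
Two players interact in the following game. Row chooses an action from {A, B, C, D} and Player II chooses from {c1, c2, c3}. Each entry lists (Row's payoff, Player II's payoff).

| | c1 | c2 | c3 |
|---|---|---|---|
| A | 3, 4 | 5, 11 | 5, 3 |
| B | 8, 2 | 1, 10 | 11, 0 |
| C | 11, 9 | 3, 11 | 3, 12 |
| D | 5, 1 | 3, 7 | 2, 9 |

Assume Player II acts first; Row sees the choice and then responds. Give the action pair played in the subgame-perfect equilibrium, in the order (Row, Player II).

(A, c2)

Row best-responds to each possible Player II move:
- c1 → Row plays C (best of 3, 8, 11, 5); Player II gets 9.
- c2 → Row plays A (best of 5, 1, 3, 3); Player II gets 11.
- c3 → Row plays B (best of 5, 11, 3, 2); Player II gets 0.
Among 9, 11, 0, the best is 11 at c2. Subgame-perfect outcome: (A, c2) with payoffs (5, 11).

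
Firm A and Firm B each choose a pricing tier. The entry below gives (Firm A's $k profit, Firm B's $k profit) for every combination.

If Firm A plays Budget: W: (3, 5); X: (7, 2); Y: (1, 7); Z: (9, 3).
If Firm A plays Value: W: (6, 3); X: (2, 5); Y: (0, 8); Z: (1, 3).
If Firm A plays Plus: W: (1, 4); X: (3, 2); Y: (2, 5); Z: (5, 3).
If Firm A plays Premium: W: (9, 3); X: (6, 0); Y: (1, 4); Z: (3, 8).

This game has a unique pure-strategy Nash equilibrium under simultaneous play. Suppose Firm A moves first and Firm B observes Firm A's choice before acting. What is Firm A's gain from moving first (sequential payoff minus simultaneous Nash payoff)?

Solve by backward induction (Firm A leads).
- Budget → Firm B plays Y (best of 5, 2, 7, 3); Firm A gets 1.
- Value → Firm B plays Y (best of 3, 5, 8, 3); Firm A gets 0.
- Plus → Firm B plays Y (best of 4, 2, 5, 3); Firm A gets 2.
- Premium → Firm B plays Z (best of 3, 0, 4, 8); Firm A gets 3.
Maximizing over 1, 0, 2, 3, Firm A chooses Premium. Subgame-perfect outcome: (Premium, Z) with payoffs (3, 8).
Now find the simultaneous Nash equilibrium.
Firm A's best replies: W→Premium; X→Budget; Y→Plus; Z→Budget.
Firm B's best replies: Budget→Y; Value→Y; Plus→Y; Premium→Z.
Only (Plus, Y) has each player best-responding; Nash payoffs (2, 5).
Firm A's commitment gain: 3 − 2 = 1.

1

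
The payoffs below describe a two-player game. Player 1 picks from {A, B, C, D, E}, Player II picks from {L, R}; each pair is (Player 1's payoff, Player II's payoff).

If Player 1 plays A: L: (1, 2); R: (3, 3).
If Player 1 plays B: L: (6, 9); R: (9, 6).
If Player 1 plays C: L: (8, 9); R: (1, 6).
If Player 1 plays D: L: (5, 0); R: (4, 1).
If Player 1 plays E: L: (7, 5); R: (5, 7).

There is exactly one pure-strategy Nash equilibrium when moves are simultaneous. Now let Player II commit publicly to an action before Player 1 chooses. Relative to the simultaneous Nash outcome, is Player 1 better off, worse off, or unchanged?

Backward induction with Player II moving first.
- L: BR = C, leader payoff 9.
- R: BR = B, leader payoff 6.
Maximizing over 9, 6, Player II chooses L. Subgame-perfect outcome: (C, L) with payoffs (8, 9).
For the simultaneous game, intersect best replies.
Player 1's best replies: L→C; R→B.
Player II's best replies: A→R; B→L; C→L; D→R; E→R.
Only (C, L) has each player best-responding; Nash payoffs (8, 9).
Player 1 earns 8 sequentially versus 8 at the Nash outcome: unchanged.

unchanged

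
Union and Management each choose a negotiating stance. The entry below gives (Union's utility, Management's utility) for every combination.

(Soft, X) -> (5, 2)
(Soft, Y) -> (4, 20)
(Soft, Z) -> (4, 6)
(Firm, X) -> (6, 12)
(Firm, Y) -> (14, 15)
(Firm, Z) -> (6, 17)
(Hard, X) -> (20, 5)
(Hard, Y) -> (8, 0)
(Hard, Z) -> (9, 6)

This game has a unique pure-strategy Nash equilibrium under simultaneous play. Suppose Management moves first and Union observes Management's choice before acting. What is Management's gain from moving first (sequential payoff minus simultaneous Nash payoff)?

9

Solve by backward induction (Management leads).
- X: Union compares 5, 6, 20 and picks Hard; Management would get 5.
- Y: Union compares 4, 14, 8 and picks Firm; Management would get 15.
- Z: Union compares 4, 6, 9 and picks Hard; Management would get 6.
Management's induced payoffs are 5, 15, 6, so Management commits to Y. Subgame-perfect outcome: (Firm, Y) with payoffs (14, 15).
Under simultaneous play:
Union's best replies: X→Hard; Y→Firm; Z→Hard.
Management's best replies: Soft→Y; Firm→Z; Hard→Z.
Only (Hard, Z) has each player best-responding; Nash payoffs (9, 6).
Management's commitment gain: 15 − 6 = 9.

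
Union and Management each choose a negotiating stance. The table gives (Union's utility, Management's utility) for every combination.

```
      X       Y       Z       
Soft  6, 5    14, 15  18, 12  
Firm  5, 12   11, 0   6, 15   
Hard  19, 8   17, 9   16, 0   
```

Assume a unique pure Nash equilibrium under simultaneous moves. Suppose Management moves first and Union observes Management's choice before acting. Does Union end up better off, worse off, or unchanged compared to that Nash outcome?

Union best-responds to each possible Management move:
- X: BR = Hard, leader payoff 8.
- Y: BR = Hard, leader payoff 9.
- Z: BR = Soft, leader payoff 12.
Maximizing over 8, 9, 12, Management chooses Z. Subgame-perfect outcome: (Soft, Z) with payoffs (18, 12).
For the simultaneous game, intersect best replies.
Union's best replies: X→Hard; Y→Hard; Z→Soft.
Management's best replies: Soft→Y; Firm→Z; Hard→Y.
The unique mutual best reply is (Hard, Y), giving (17, 9).
Union earns 18 sequentially versus 17 at the Nash outcome: better off.

better off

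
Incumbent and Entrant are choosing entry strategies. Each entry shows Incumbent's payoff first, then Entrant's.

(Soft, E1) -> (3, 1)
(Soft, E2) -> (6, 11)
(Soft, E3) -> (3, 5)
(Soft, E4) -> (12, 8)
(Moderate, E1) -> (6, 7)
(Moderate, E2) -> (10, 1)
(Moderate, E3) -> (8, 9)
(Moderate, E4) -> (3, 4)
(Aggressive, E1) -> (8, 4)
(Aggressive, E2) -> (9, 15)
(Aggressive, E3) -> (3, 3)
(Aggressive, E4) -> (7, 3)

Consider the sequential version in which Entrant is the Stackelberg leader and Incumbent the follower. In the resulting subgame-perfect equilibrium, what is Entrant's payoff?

Backward induction with Entrant moving first.
- E1 → Incumbent plays Aggressive (best of 3, 6, 8); Entrant gets 4.
- E2 → Incumbent plays Moderate (best of 6, 10, 9); Entrant gets 1.
- E3 → Incumbent plays Moderate (best of 3, 8, 3); Entrant gets 9.
- E4 → Incumbent plays Soft (best of 12, 3, 7); Entrant gets 8.
Among 4, 1, 9, 8, the best is 9 at E3. Subgame-perfect outcome: (Moderate, E3) with payoffs (8, 9).

9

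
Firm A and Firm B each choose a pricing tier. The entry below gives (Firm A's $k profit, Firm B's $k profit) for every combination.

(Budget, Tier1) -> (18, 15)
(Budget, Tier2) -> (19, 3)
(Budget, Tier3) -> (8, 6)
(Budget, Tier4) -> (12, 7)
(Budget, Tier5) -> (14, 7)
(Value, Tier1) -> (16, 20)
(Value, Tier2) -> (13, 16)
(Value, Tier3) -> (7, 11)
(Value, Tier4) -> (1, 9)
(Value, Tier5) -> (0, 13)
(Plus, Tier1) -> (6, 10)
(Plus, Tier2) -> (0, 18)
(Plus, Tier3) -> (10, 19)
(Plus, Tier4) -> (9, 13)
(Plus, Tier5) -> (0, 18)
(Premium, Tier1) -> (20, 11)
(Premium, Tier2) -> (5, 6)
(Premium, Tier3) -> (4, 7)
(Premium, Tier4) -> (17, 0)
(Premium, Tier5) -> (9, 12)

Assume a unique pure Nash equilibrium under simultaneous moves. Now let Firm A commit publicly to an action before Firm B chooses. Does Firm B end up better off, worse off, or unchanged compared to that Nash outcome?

worse off

Solve by backward induction (Firm A leads).
- Budget: Firm B compares 15, 3, 6, 7, 7 and picks Tier1; Firm A would get 18.
- Value: Firm B compares 20, 16, 11, 9, 13 and picks Tier1; Firm A would get 16.
- Plus: Firm B compares 10, 18, 19, 13, 18 and picks Tier3; Firm A would get 10.
- Premium: Firm B compares 11, 6, 7, 0, 12 and picks Tier5; Firm A would get 9.
Among 18, 16, 10, 9, the best is 18 at Budget. Subgame-perfect outcome: (Budget, Tier1) with payoffs (18, 15).
Now find the simultaneous Nash equilibrium.
Firm A's best replies: Tier1→Premium; Tier2→Budget; Tier3→Plus; Tier4→Premium; Tier5→Budget.
Firm B's best replies: Budget→Tier1; Value→Tier1; Plus→Tier3; Premium→Tier5.
The unique mutual best reply is (Plus, Tier3), giving (10, 19).
Firm B earns 15 sequentially versus 19 at the Nash outcome: worse off.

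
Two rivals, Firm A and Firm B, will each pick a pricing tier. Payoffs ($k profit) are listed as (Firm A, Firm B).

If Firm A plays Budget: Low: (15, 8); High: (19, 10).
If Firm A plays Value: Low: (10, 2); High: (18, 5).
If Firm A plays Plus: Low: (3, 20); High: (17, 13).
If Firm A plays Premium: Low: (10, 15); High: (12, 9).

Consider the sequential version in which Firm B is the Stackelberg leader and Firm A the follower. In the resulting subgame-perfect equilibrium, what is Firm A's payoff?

19

Backward induction with Firm B moving first.
- Low → Firm A plays Budget (best of 15, 10, 3, 10); Firm B gets 8.
- High → Firm A plays Budget (best of 19, 18, 17, 12); Firm B gets 10.
Maximizing over 8, 10, Firm B chooses High. Subgame-perfect outcome: (Budget, High) with payoffs (19, 10).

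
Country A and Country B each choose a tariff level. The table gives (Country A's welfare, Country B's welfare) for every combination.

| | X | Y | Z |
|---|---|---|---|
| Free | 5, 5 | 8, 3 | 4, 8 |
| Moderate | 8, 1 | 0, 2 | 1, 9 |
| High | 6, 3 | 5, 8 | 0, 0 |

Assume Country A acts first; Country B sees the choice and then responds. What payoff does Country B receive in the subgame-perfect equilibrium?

8

Backward induction with Country A moving first.
- Free → Country B plays Z (best of 5, 3, 8); Country A gets 4.
- Moderate → Country B plays Z (best of 1, 2, 9); Country A gets 1.
- High → Country B plays Y (best of 3, 8, 0); Country A gets 5.
Among 4, 1, 5, the best is 5 at High. Subgame-perfect outcome: (High, Y) with payoffs (5, 8).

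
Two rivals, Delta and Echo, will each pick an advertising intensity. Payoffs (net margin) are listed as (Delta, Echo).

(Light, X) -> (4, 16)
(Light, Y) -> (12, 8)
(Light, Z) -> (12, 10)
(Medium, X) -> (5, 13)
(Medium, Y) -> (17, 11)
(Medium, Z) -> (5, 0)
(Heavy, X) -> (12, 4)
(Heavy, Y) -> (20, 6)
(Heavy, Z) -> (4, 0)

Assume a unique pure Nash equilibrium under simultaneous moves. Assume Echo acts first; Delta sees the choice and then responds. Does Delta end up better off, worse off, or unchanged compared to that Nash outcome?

worse off

Backward induction with Echo moving first.
- X: BR = Heavy, leader payoff 4.
- Y: BR = Heavy, leader payoff 6.
- Z: BR = Light, leader payoff 10.
Echo's induced payoffs are 4, 6, 10, so Echo commits to Z. Subgame-perfect outcome: (Light, Z) with payoffs (12, 10).
For the simultaneous game, intersect best replies.
Delta's best replies: X→Heavy; Y→Heavy; Z→Light.
Echo's best replies: Light→X; Medium→X; Heavy→Y.
The unique mutual best reply is (Heavy, Y), giving (20, 6).
Delta earns 12 sequentially versus 20 at the Nash outcome: worse off.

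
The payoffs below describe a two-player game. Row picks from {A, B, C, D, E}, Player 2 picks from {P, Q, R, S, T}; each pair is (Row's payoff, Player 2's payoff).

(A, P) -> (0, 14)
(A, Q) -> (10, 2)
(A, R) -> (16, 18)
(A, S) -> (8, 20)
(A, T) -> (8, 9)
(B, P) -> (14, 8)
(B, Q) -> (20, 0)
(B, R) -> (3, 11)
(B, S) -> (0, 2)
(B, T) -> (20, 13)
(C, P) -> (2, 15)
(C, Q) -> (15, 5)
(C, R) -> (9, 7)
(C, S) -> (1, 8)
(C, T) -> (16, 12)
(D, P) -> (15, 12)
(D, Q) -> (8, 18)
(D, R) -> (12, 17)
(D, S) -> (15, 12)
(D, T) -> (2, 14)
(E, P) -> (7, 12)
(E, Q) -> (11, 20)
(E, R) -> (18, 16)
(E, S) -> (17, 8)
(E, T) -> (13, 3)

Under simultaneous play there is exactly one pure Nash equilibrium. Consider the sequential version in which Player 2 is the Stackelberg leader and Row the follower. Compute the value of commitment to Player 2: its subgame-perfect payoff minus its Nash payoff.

Row best-responds to each possible Player 2 move:
- P: BR = D, leader payoff 12.
- Q: BR = B, leader payoff 0.
- R: BR = E, leader payoff 16.
- S: BR = E, leader payoff 8.
- T: BR = B, leader payoff 13.
Maximizing over 12, 0, 16, 8, 13, Player 2 chooses R. Subgame-perfect outcome: (E, R) with payoffs (18, 16).
Now find the simultaneous Nash equilibrium.
Row's best replies: P→D; Q→B; R→E; S→E; T→B.
Player 2's best replies: A→S; B→T; C→P; D→Q; E→Q.
Only (B, T) has each player best-responding; Nash payoffs (20, 13).
Player 2's commitment gain: 16 − 13 = 3.

3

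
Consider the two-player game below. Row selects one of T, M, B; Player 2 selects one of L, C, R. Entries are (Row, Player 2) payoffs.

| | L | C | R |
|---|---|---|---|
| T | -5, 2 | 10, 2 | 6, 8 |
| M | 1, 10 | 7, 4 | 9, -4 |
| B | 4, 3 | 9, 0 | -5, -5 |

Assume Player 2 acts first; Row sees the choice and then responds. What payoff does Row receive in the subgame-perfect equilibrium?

4

Solve by backward induction (Player 2 leads).
- L: BR = B, leader payoff 3.
- C: BR = T, leader payoff 2.
- R: BR = M, leader payoff -4.
Player 2's induced payoffs are 3, 2, -4, so Player 2 commits to L. Subgame-perfect outcome: (B, L) with payoffs (4, 3).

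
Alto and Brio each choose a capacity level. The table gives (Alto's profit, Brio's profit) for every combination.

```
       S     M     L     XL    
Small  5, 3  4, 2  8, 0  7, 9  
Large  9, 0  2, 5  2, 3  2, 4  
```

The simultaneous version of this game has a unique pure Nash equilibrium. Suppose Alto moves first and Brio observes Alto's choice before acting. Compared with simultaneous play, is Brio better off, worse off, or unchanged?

unchanged

Brio best-responds to each possible Alto move:
- Small → Brio plays XL (best of 3, 2, 0, 9); Alto gets 7.
- Large → Brio plays M (best of 0, 5, 3, 4); Alto gets 2.
Maximizing over 7, 2, Alto chooses Small. Subgame-perfect outcome: (Small, XL) with payoffs (7, 9).
For the simultaneous game, intersect best replies.
Alto's best replies: S→Large; M→Small; L→Small; XL→Small.
Brio's best replies: Small→XL; Large→M.
Only (Small, XL) has each player best-responding; Nash payoffs (7, 9).
Brio earns 9 sequentially versus 9 at the Nash outcome: unchanged.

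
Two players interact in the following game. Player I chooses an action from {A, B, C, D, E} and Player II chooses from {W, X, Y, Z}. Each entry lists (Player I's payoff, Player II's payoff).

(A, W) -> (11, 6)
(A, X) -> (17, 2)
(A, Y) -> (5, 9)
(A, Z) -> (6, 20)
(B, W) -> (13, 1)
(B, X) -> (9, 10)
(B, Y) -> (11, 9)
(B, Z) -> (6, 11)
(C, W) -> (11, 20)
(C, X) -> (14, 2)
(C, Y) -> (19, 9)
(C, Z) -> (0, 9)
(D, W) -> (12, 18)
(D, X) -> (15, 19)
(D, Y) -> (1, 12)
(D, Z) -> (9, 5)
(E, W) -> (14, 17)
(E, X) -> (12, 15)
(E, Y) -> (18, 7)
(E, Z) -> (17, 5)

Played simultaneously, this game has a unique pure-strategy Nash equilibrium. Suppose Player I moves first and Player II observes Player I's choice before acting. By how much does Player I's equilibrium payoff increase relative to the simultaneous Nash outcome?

1

Player II best-responds to each possible Player I move:
- A: BR = Z, leader payoff 6.
- B: BR = Z, leader payoff 6.
- C: BR = W, leader payoff 11.
- D: BR = X, leader payoff 15.
- E: BR = W, leader payoff 14.
Player I's induced payoffs are 6, 6, 11, 15, 14, so Player I commits to D. Subgame-perfect outcome: (D, X) with payoffs (15, 19).
Now find the simultaneous Nash equilibrium.
Player I's best replies: W→E; X→A; Y→C; Z→E.
Player II's best replies: A→Z; B→Z; C→W; D→X; E→W.
The unique mutual best reply is (E, W), giving (14, 17).
Player I's commitment gain: 15 − 14 = 1.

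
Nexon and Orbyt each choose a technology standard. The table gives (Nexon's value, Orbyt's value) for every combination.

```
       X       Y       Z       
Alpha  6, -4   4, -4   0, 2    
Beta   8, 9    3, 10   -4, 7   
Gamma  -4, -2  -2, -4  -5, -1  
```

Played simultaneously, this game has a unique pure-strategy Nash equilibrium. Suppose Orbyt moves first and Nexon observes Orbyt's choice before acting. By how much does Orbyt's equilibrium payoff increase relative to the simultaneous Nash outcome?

7

Work backward from Nexon's decision.
- X: BR = Beta, leader payoff 9.
- Y: BR = Alpha, leader payoff -4.
- Z: BR = Alpha, leader payoff 2.
Orbyt's induced payoffs are 9, -4, 2, so Orbyt commits to X. Subgame-perfect outcome: (Beta, X) with payoffs (8, 9).
Now find the simultaneous Nash equilibrium.
Nexon's best replies: X→Beta; Y→Alpha; Z→Alpha.
Orbyt's best replies: Alpha→Z; Beta→Y; Gamma→Z.
Only (Alpha, Z) has each player best-responding; Nash payoffs (0, 2).
Orbyt's commitment gain: 9 − 2 = 7.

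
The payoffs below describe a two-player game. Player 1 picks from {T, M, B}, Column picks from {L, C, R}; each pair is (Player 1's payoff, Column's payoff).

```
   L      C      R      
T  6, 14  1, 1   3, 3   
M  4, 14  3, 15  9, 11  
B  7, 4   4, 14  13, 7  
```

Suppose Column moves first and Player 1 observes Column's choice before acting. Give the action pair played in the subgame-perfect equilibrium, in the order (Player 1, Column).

Backward induction with Column moving first.
- L: BR = B, leader payoff 4.
- C: BR = B, leader payoff 14.
- R: BR = B, leader payoff 7.
Column's induced payoffs are 4, 14, 7, so Column commits to C. Subgame-perfect outcome: (B, C) with payoffs (4, 14).

(B, C)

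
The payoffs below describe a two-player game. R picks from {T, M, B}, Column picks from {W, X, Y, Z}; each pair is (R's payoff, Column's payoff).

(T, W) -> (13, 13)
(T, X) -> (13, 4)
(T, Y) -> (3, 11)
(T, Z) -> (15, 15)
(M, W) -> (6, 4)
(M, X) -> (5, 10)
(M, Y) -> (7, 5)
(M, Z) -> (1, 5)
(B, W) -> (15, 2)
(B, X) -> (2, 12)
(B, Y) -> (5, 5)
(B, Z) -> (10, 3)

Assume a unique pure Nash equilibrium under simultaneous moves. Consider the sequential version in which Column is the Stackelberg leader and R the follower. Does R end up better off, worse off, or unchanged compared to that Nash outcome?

unchanged

Solve by backward induction (Column leads).
- W → R plays B (best of 13, 6, 15); Column gets 2.
- X → R plays T (best of 13, 5, 2); Column gets 4.
- Y → R plays M (best of 3, 7, 5); Column gets 5.
- Z → R plays T (best of 15, 1, 10); Column gets 15.
Among 2, 4, 5, 15, the best is 15 at Z. Subgame-perfect outcome: (T, Z) with payoffs (15, 15).
Now find the simultaneous Nash equilibrium.
R's best replies: W→B; X→T; Y→M; Z→T.
Column's best replies: T→Z; M→X; B→X.
The unique mutual best reply is (T, Z), giving (15, 15).
R earns 15 sequentially versus 15 at the Nash outcome: unchanged.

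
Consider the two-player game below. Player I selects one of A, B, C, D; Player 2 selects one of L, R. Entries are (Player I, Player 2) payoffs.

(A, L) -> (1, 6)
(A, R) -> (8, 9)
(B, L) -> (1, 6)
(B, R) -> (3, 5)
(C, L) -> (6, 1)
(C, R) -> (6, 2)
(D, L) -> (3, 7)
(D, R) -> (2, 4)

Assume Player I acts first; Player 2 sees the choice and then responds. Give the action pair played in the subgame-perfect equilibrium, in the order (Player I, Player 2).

Backward induction with Player I moving first.
- A → Player 2 plays R (best of 6, 9); Player I gets 8.
- B → Player 2 plays L (best of 6, 5); Player I gets 1.
- C → Player 2 plays R (best of 1, 2); Player I gets 6.
- D → Player 2 plays L (best of 7, 4); Player I gets 3.
Maximizing over 8, 1, 6, 3, Player I chooses A. Subgame-perfect outcome: (A, R) with payoffs (8, 9).

(A, R)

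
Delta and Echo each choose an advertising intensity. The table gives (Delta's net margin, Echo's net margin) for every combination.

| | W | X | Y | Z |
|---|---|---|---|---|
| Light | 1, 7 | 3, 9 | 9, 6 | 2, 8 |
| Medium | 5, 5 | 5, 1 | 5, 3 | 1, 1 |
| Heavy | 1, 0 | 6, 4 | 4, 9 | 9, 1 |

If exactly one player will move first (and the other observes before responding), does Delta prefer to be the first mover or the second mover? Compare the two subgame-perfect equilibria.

If Delta leads: Echo's best replies are Light→X, Medium→W, Heavy→Y; Delta's induced payoffs 3, 5, 4; outcome (Medium, W), payoffs (5, 5).
If Echo leads: Delta's best replies are W→Medium, X→Heavy, Y→Light, Z→Heavy; Echo's induced payoffs 5, 4, 6, 1; outcome (Light, Y), payoffs (9, 6).
Delta gets 5 moving first and 9 moving second, so Delta prefers to move second.

second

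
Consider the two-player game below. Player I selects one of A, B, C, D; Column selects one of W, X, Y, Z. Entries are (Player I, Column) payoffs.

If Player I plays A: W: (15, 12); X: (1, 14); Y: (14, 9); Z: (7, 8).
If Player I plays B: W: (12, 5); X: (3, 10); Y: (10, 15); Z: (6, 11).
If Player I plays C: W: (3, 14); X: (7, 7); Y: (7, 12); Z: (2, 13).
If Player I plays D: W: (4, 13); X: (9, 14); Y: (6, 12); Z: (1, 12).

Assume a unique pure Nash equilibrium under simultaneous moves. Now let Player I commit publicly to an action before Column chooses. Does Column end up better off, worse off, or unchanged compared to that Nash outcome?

better off

Column best-responds to each possible Player I move:
- A → Column plays X (best of 12, 14, 9, 8); Player I gets 1.
- B → Column plays Y (best of 5, 10, 15, 11); Player I gets 10.
- C → Column plays W (best of 14, 7, 12, 13); Player I gets 3.
- D → Column plays X (best of 13, 14, 12, 12); Player I gets 9.
Player I's induced payoffs are 1, 10, 3, 9, so Player I commits to B. Subgame-perfect outcome: (B, Y) with payoffs (10, 15).
Under simultaneous play:
Player I's best replies: W→A; X→D; Y→A; Z→A.
Column's best replies: A→X; B→Y; C→W; D→X.
The unique mutual best reply is (D, X), giving (9, 14).
Column earns 15 sequentially versus 14 at the Nash outcome: better off.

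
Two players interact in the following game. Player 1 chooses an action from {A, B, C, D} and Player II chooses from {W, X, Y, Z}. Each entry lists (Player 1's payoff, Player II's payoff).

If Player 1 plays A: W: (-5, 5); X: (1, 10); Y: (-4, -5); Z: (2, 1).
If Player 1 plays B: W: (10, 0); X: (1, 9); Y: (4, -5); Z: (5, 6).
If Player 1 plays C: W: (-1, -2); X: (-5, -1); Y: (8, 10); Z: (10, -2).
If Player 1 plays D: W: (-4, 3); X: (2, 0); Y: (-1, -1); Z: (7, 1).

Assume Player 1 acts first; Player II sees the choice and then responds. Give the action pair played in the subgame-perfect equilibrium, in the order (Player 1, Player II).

(C, Y)

Solve by backward induction (Player 1 leads).
- A: Player II compares 5, 10, -5, 1 and picks X; Player 1 would get 1.
- B: Player II compares 0, 9, -5, 6 and picks X; Player 1 would get 1.
- C: Player II compares -2, -1, 10, -2 and picks Y; Player 1 would get 8.
- D: Player II compares 3, 0, -1, 1 and picks W; Player 1 would get -4.
Maximizing over 1, 1, 8, -4, Player 1 chooses C. Subgame-perfect outcome: (C, Y) with payoffs (8, 10).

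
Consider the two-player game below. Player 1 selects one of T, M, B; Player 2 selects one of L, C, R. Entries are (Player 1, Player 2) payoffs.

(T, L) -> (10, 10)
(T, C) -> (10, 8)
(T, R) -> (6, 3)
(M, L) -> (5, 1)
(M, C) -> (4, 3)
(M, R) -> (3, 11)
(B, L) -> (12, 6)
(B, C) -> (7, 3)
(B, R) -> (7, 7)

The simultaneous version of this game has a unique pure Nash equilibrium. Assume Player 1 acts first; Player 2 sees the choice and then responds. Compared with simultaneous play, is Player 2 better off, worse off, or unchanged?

better off

Backward induction with Player 1 moving first.
- T → Player 2 plays L (best of 10, 8, 3); Player 1 gets 10.
- M → Player 2 plays R (best of 1, 3, 11); Player 1 gets 3.
- B → Player 2 plays R (best of 6, 3, 7); Player 1 gets 7.
Among 10, 3, 7, the best is 10 at T. Subgame-perfect outcome: (T, L) with payoffs (10, 10).
For the simultaneous game, intersect best replies.
Player 1's best replies: L→B; C→T; R→B.
Player 2's best replies: T→L; M→R; B→R.
Only (B, R) has each player best-responding; Nash payoffs (7, 7).
Player 2 earns 10 sequentially versus 7 at the Nash outcome: better off.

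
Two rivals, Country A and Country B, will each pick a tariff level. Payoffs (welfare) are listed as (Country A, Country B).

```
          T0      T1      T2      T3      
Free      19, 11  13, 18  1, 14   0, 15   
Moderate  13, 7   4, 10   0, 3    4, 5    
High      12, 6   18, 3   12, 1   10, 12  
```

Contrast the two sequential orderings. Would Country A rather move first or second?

If Country A leads: Country B's best replies are Free→T1, Moderate→T1, High→T3; Country A's induced payoffs 13, 4, 10; outcome (Free, T1), payoffs (13, 18).
If Country B leads: Country A's best replies are T0→Free, T1→High, T2→High, T3→High; Country B's induced payoffs 11, 3, 1, 12; outcome (High, T3), payoffs (10, 12).
Country A gets 13 moving first and 10 moving second, so Country A prefers to move first.

first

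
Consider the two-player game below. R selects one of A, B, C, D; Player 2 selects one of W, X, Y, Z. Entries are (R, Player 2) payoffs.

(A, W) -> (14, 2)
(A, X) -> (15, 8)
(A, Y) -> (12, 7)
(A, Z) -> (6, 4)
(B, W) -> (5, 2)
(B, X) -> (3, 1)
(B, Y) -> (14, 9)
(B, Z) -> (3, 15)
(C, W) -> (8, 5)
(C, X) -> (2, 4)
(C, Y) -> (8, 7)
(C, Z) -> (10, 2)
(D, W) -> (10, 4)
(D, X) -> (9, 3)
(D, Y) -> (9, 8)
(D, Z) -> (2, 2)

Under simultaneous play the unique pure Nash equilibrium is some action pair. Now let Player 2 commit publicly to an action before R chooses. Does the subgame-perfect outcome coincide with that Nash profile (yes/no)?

no

R best-responds to each possible Player 2 move:
- W → R plays A (best of 14, 5, 8, 10); Player 2 gets 2.
- X → R plays A (best of 15, 3, 2, 9); Player 2 gets 8.
- Y → R plays B (best of 12, 14, 8, 9); Player 2 gets 9.
- Z → R plays C (best of 6, 3, 10, 2); Player 2 gets 2.
Among 2, 8, 9, 2, the best is 9 at Y. Subgame-perfect outcome: (B, Y) with payoffs (14, 9).
Now find the simultaneous Nash equilibrium.
R's best replies: W→A; X→A; Y→B; Z→C.
Player 2's best replies: A→X; B→Z; C→Y; D→Y.
Only (A, X) has each player best-responding; Nash payoffs (15, 8).
Sequential outcome (B, Y) differs from the Nash profile (A, X).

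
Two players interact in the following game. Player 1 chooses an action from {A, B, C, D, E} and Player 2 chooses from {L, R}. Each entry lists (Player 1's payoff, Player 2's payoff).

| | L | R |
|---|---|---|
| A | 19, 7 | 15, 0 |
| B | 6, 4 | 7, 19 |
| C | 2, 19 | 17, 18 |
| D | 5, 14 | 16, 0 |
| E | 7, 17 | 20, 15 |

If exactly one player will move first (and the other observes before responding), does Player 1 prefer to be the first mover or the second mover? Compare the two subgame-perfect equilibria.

second

If Player 1 leads: Player 2's best replies are A→L, B→R, C→L, D→L, E→L; Player 1's induced payoffs 19, 7, 2, 5, 7; outcome (A, L), payoffs (19, 7).
If Player 2 leads: Player 1's best replies are L→A, R→E; Player 2's induced payoffs 7, 15; outcome (E, R), payoffs (20, 15).
Player 1 gets 19 moving first and 20 moving second, so Player 1 prefers to move second.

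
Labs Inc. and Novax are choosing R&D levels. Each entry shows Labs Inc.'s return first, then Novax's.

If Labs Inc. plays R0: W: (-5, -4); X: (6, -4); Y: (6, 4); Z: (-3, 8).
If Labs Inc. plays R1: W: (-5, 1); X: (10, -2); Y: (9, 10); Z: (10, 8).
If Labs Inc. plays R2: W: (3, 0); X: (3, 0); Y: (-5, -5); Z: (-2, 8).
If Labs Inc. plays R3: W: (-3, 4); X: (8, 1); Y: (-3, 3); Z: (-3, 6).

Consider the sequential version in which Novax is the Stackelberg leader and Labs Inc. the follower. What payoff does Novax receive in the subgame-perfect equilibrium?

Solve by backward induction (Novax leads).
- W: Labs Inc. compares -5, -5, 3, -3 and picks R2; Novax would get 0.
- X: Labs Inc. compares 6, 10, 3, 8 and picks R1; Novax would get -2.
- Y: Labs Inc. compares 6, 9, -5, -3 and picks R1; Novax would get 10.
- Z: Labs Inc. compares -3, 10, -2, -3 and picks R1; Novax would get 8.
Among 0, -2, 10, 8, the best is 10 at Y. Subgame-perfect outcome: (R1, Y) with payoffs (9, 10).

10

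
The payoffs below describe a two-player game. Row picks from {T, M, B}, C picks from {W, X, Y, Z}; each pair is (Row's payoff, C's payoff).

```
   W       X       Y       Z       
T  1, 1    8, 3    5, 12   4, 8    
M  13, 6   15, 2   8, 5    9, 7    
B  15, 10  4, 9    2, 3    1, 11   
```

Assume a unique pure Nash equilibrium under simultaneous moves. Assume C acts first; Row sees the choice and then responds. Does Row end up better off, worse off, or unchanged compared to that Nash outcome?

better off

Backward induction with C moving first.
- W → Row plays B (best of 1, 13, 15); C gets 10.
- X → Row plays M (best of 8, 15, 4); C gets 2.
- Y → Row plays M (best of 5, 8, 2); C gets 5.
- Z → Row plays M (best of 4, 9, 1); C gets 7.
Maximizing over 10, 2, 5, 7, C chooses W. Subgame-perfect outcome: (B, W) with payoffs (15, 10).
Under simultaneous play:
Row's best replies: W→B; X→M; Y→M; Z→M.
C's best replies: T→Y; M→Z; B→Z.
The unique mutual best reply is (M, Z), giving (9, 7).
Row earns 15 sequentially versus 9 at the Nash outcome: better off.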